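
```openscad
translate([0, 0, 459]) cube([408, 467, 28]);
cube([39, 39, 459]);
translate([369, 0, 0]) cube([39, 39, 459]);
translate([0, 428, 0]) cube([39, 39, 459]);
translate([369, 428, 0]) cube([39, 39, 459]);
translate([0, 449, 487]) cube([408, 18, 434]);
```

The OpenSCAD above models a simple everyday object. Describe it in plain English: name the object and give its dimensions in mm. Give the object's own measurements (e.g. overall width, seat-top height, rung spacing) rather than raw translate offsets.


A chair. The seat is a 408×467×28 mm slab with its top at z = 487 mm, on four 39×39 mm corner legs (flush with the seat edges, standing on z = 0). A flat backrest 18 mm thick, 434 mm tall, spans the full seat width and rises from the seat top along its +y edge, rear face flush with the rear of the seat.


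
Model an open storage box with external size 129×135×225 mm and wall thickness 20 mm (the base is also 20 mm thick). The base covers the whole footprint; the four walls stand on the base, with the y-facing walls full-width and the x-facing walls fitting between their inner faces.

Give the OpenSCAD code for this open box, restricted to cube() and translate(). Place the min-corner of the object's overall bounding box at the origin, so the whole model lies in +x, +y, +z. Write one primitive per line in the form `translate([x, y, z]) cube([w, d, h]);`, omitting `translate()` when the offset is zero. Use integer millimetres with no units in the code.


cube([129, 135, 20]);
translate([0, 0, 20]) cube([129, 20, 205]);
translate([0, 115, 20]) cube([129, 20, 205]);
translate([0, 20, 20]) cube([20, 95, 205]);
translate([109, 20, 20]) cube([20, 95, 205]);


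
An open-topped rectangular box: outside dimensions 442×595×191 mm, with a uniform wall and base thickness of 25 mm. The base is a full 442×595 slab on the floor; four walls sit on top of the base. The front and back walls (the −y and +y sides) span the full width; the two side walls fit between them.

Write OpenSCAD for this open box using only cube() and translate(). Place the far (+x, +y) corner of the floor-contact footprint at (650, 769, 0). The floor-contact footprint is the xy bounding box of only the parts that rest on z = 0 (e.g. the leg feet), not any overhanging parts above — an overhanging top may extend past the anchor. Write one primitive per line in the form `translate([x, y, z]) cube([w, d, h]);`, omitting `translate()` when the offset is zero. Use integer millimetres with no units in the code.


translate([208, 174, 0]) cube([442, 595, 25]);
translate([208, 174, 25]) cube([442, 25, 166]);
translate([208, 744, 25]) cube([442, 25, 166]);
translate([208, 199, 25]) cube([25, 545, 166]);
translate([625, 199, 25]) cube([25, 545, 166]);


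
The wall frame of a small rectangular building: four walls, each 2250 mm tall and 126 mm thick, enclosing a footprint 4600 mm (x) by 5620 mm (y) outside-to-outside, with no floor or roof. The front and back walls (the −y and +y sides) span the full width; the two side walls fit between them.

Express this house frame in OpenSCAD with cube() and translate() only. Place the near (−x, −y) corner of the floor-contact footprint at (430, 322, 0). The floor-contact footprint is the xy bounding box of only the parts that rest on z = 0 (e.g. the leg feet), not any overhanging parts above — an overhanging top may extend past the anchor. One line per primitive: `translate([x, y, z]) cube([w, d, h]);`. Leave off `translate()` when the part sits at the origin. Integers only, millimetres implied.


translate([430, 322, 0]) cube([4600, 126, 2250]);
translate([430, 5816, 0]) cube([4600, 126, 2250]);
translate([430, 448, 0]) cube([126, 5368, 2250]);
translate([4904, 448, 0]) cube([126, 5368, 2250]);


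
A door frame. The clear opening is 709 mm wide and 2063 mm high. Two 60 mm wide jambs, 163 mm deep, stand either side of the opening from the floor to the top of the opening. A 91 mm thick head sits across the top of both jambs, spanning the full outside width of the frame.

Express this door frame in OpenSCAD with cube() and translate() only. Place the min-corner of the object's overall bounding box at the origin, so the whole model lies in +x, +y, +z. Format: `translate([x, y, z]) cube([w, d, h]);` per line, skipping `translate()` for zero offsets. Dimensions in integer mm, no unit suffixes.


cube([60, 163, 2063]);
translate([769, 0, 0]) cube([60, 163, 2063]);
translate([0, 0, 2063]) cube([829, 163, 91]);


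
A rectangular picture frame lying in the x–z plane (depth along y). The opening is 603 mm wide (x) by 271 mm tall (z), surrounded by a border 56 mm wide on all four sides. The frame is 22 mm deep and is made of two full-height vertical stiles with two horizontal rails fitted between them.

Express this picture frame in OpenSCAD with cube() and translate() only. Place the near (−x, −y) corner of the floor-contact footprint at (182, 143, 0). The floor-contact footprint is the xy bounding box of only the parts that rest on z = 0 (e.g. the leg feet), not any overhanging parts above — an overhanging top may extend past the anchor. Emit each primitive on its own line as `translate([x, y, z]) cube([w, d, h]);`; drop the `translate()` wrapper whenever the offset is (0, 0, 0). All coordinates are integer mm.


translate([182, 143, 0]) cube([56, 22, 383]);
translate([841, 143, 0]) cube([56, 22, 383]);
translate([238, 143, 0]) cube([603, 22, 56]);
translate([238, 143, 327]) cube([603, 22, 56]);


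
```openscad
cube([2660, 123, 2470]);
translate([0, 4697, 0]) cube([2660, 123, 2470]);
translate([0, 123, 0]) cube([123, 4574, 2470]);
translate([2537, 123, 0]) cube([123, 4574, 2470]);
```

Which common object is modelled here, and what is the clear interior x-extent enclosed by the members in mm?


A house (or room) frame. The interior width is 2414 mm.

Four 2470 mm walls enclosing a rectangle with no floor or roof — a room or house frame. Outside width is 2660 mm and wall thickness is 123 mm, so the interior width is 2660 − 2 × 123 = 2414 mm.


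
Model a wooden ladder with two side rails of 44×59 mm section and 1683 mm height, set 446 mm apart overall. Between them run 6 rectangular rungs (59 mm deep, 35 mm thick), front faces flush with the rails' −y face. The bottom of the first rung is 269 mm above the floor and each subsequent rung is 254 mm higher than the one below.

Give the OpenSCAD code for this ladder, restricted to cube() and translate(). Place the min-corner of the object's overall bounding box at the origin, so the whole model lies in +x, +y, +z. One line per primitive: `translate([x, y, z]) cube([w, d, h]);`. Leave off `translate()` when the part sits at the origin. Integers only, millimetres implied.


cube([44, 59, 1683]);
translate([402, 0, 0]) cube([44, 59, 1683]);
translate([44, 0, 269]) cube([358, 59, 35]);
translate([44, 0, 523]) cube([358, 59, 35]);
translate([44, 0, 777]) cube([358, 59, 35]);
translate([44, 0, 1031]) cube([358, 59, 35]);
translate([44, 0, 1285]) cube([358, 59, 35]);
translate([44, 0, 1539]) cube([358, 59, 35]);


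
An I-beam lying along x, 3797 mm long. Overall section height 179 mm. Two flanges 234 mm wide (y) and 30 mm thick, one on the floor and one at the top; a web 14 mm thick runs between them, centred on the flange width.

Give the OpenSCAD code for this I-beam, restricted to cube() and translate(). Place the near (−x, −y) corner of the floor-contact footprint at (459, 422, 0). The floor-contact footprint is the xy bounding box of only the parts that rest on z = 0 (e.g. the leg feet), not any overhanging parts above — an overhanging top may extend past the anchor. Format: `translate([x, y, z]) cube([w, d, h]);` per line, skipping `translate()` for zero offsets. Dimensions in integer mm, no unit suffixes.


translate([459, 422, 0]) cube([3797, 234, 30]);
translate([459, 532, 30]) cube([3797, 14, 119]);
translate([459, 422, 149]) cube([3797, 234, 30]);


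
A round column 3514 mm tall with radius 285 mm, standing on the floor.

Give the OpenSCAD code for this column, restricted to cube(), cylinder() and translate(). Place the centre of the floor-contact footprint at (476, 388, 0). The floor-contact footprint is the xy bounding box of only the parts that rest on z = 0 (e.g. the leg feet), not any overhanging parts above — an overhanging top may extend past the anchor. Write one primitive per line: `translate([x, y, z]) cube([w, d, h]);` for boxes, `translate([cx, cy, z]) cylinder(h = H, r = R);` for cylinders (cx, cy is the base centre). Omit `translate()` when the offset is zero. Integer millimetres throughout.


translate([476, 388, 0]) cylinder(h = 3514, r = 285);


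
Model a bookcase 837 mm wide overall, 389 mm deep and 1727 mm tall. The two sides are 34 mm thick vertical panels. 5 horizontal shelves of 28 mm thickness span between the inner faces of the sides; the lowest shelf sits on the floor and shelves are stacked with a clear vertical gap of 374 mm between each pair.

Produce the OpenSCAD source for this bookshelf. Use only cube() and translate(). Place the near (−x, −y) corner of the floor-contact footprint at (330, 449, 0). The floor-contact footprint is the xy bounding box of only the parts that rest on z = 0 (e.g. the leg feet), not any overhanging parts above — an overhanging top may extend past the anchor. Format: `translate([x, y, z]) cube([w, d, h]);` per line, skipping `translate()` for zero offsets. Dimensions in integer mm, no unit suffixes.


translate([330, 449, 0]) cube([34, 389, 1727]);
translate([1133, 449, 0]) cube([34, 389, 1727]);
translate([364, 449, 0]) cube([769, 389, 28]);
translate([364, 449, 402]) cube([769, 389, 28]);
translate([364, 449, 804]) cube([769, 389, 28]);
translate([364, 449, 1206]) cube([769, 389, 28]);
translate([364, 449, 1608]) cube([769, 389, 28]);


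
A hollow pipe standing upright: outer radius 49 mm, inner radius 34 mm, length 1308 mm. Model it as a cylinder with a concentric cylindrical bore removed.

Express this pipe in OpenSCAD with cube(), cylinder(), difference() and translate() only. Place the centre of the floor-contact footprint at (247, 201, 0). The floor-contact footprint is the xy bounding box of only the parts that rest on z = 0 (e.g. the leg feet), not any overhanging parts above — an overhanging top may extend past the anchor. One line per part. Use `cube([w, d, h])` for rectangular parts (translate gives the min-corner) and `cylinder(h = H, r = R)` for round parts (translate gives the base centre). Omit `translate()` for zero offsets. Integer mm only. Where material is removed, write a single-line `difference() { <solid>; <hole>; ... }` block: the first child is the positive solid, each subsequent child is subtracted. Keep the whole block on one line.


difference() { translate([247, 201, 0]) cylinder(h = 1308, r = 49); translate([247, 201, 0]) cylinder(h = 1308, r = 34); }


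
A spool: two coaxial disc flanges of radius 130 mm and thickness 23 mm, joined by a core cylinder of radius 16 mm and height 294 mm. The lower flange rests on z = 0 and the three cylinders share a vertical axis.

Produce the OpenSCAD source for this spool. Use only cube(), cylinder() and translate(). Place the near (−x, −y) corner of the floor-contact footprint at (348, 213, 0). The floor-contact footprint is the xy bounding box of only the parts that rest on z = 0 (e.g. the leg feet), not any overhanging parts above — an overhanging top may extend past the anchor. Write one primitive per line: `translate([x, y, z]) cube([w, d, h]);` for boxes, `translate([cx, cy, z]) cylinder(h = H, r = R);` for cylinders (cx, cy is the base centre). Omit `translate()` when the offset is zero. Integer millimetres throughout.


translate([478, 343, 0]) cylinder(h = 23, r = 130);
translate([478, 343, 23]) cylinder(h = 294, r = 16);
translate([478, 343, 317]) cylinder(h = 23, r = 130);


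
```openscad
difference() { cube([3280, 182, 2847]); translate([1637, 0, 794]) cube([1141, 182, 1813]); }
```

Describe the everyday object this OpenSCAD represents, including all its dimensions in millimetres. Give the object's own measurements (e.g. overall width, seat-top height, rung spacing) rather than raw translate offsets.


A wall 3280 mm long (x), 182 mm thick (y), 2847 mm tall, with a rectangular window opening cut through it. The opening is 1141 mm wide and 1813 mm tall; its sill is at z = 794 mm and its near (−x) edge is 1637 mm from the wall's −x end. The opening passes through the full wall thickness.


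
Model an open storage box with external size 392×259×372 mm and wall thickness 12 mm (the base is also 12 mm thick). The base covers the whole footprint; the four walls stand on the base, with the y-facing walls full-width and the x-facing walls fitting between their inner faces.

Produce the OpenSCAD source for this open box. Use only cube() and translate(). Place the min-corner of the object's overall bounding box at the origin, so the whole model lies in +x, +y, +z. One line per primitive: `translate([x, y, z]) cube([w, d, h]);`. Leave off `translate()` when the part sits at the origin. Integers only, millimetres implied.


cube([392, 259, 12]);
translate([0, 0, 12]) cube([392, 12, 360]);
translate([0, 247, 12]) cube([392, 12, 360]);
translate([0, 12, 12]) cube([12, 235, 360]);
translate([380, 12, 12]) cube([12, 235, 360]);


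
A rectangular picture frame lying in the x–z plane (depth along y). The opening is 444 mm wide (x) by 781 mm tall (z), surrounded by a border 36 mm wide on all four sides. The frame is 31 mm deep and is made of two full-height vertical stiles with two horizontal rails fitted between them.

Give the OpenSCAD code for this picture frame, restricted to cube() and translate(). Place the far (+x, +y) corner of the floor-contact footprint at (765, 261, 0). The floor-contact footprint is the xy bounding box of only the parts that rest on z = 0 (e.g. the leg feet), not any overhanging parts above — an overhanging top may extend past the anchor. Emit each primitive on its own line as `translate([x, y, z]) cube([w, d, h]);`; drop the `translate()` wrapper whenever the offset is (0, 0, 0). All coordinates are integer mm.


translate([249, 230, 0]) cube([36, 31, 853]);
translate([729, 230, 0]) cube([36, 31, 853]);
translate([285, 230, 0]) cube([444, 31, 36]);
translate([285, 230, 817]) cube([444, 31, 36]);


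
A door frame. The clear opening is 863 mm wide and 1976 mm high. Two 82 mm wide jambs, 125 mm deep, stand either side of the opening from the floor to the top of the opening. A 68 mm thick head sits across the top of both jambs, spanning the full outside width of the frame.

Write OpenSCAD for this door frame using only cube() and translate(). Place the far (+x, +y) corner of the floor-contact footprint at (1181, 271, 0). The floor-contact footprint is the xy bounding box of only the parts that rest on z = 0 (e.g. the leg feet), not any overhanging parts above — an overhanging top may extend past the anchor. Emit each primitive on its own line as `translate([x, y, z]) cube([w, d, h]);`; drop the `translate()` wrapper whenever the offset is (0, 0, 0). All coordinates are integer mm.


translate([154, 146, 0]) cube([82, 125, 1976]);
translate([1099, 146, 0]) cube([82, 125, 1976]);
translate([154, 146, 1976]) cube([1027, 125, 68]);


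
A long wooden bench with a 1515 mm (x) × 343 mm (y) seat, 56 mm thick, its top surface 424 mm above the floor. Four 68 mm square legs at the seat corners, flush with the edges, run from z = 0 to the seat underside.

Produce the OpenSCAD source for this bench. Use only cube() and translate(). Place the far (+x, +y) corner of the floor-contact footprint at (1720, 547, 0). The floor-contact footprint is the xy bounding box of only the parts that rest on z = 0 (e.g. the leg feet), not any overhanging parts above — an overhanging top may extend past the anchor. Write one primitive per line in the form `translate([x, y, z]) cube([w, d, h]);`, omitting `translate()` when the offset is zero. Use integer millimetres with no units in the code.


translate([205, 204, 368]) cube([1515, 343, 56]);
translate([205, 204, 0]) cube([68, 68, 368]);
translate([205, 479, 0]) cube([68, 68, 368]);
translate([1652, 204, 0]) cube([68, 68, 368]);
translate([1652, 479, 0]) cube([68, 68, 368]);


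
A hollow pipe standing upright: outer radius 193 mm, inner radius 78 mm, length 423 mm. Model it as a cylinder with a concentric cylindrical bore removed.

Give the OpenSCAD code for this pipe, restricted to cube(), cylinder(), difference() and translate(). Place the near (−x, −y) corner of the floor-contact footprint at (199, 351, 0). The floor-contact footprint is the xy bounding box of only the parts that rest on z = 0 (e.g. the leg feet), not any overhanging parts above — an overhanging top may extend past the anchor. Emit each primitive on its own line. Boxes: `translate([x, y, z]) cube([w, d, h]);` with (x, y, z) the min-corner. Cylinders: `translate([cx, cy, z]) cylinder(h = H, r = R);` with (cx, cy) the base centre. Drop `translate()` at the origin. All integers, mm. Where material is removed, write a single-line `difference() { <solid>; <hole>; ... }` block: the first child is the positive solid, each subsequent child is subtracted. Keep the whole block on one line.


difference() { translate([392, 544, 0]) cylinder(h = 423, r = 193); translate([392, 544, 0]) cylinder(h = 423, r = 78); }


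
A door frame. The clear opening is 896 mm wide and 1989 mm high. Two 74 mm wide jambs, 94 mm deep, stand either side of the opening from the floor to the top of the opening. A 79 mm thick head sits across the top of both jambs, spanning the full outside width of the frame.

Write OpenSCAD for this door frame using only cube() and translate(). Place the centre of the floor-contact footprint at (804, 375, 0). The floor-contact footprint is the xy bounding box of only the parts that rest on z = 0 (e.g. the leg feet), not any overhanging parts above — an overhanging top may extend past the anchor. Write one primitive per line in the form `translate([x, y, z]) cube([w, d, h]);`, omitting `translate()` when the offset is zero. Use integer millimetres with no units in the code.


translate([282, 328, 0]) cube([74, 94, 1989]);
translate([1252, 328, 0]) cube([74, 94, 1989]);
translate([282, 328, 1989]) cube([1044, 94, 79]);


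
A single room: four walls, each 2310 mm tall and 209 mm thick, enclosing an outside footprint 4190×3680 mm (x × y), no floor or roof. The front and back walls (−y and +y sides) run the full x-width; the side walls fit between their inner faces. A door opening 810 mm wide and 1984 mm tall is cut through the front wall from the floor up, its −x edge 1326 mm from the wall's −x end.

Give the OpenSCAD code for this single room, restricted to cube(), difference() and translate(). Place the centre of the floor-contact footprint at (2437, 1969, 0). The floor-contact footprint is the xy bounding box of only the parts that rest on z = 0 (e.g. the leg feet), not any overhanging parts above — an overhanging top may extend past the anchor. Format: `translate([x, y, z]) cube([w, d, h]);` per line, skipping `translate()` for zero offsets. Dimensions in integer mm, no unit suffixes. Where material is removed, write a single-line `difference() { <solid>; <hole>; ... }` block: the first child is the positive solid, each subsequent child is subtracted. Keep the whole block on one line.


difference() { translate([342, 129, 0]) cube([4190, 209, 2310]); translate([1668, 129, 0]) cube([810, 209, 1984]); }
translate([342, 3600, 0]) cube([4190, 209, 2310]);
translate([342, 338, 0]) cube([209, 3262, 2310]);
translate([4323, 338, 0]) cube([209, 3262, 2310]);


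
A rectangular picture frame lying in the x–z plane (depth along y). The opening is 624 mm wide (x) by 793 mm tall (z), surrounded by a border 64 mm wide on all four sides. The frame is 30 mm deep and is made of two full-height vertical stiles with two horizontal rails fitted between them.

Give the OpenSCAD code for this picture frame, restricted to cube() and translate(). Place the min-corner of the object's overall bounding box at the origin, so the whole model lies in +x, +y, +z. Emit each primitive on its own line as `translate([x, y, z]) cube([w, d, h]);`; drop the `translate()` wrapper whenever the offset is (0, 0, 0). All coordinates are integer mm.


cube([64, 30, 921]);
translate([688, 0, 0]) cube([64, 30, 921]);
translate([64, 0, 0]) cube([624, 30, 64]);
translate([64, 0, 857]) cube([624, 30, 64]);


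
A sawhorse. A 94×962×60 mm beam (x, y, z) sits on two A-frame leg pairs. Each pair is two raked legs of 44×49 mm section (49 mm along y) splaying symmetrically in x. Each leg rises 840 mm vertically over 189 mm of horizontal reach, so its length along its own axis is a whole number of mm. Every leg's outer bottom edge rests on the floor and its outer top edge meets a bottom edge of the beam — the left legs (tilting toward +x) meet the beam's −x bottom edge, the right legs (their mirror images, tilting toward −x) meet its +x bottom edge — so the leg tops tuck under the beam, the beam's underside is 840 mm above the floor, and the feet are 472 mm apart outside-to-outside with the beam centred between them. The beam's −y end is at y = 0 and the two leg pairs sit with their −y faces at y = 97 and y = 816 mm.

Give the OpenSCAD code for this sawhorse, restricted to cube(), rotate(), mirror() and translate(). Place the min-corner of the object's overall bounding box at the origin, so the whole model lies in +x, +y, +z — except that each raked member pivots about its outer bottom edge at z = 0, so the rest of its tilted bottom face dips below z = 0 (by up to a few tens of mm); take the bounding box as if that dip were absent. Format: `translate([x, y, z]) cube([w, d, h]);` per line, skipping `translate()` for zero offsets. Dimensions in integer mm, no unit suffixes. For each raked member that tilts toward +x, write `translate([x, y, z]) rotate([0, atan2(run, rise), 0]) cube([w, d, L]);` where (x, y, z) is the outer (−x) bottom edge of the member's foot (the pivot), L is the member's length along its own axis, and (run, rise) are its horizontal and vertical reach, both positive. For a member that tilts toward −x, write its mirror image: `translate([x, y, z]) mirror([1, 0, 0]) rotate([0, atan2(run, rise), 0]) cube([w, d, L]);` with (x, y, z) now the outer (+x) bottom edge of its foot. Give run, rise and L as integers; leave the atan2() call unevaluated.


// leg length = √(189² + 840²) = 861
// right-leg outer foot x = 2·189 + 94 = 472
// beam min-corner = (189, 0, 840)
translate([189, 0, 840]) cube([94, 962, 60]);
translate([0, 97, 0]) rotate([0, atan2(189, 840), 0]) cube([44, 49, 861]);
translate([472, 97, 0]) mirror([1, 0, 0]) rotate([0, atan2(189, 840), 0]) cube([44, 49, 861]);
translate([0, 816, 0]) rotate([0, atan2(189, 840), 0]) cube([44, 49, 861]);
translate([472, 816, 0]) mirror([1, 0, 0]) rotate([0, atan2(189, 840), 0]) cube([44, 49, 861]);


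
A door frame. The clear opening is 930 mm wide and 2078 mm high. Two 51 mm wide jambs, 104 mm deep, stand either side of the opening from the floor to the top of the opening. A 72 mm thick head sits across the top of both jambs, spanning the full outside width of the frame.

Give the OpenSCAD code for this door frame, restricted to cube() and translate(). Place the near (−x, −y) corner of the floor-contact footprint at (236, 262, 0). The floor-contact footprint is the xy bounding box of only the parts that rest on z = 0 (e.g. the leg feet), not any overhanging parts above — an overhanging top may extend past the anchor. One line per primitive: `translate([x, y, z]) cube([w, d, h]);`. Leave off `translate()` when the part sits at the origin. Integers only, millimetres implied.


translate([236, 262, 0]) cube([51, 104, 2078]);
translate([1217, 262, 0]) cube([51, 104, 2078]);
translate([236, 262, 2078]) cube([1032, 104, 72]);


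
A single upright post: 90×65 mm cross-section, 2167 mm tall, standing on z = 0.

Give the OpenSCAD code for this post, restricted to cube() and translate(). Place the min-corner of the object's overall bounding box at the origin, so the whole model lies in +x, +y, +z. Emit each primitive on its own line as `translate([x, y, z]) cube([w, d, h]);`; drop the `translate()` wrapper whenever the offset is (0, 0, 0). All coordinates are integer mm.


cube([90, 65, 2167]);


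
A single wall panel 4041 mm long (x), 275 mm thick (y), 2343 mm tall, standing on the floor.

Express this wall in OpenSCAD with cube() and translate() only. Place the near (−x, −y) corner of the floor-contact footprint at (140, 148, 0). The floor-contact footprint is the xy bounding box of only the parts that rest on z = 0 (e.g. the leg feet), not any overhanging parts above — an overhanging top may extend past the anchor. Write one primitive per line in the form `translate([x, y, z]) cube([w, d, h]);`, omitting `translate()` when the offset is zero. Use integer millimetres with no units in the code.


translate([140, 148, 0]) cube([4041, 275, 2343]);


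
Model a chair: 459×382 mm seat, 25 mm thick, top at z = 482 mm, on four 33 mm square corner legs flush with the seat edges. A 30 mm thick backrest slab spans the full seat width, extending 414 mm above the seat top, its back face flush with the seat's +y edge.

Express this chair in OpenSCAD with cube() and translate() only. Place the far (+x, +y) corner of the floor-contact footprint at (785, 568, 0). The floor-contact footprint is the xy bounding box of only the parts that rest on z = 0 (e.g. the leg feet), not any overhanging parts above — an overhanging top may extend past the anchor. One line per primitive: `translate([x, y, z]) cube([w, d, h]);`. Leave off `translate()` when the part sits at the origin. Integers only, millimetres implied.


// leg_h = 482 - 25 = 457
translate([326, 186, 457]) cube([459, 382, 25]);
translate([326, 186, 0]) cube([33, 33, 457]);
translate([752, 186, 0]) cube([33, 33, 457]);
translate([326, 535, 0]) cube([33, 33, 457]);
translate([752, 535, 0]) cube([33, 33, 457]);
translate([326, 538, 482]) cube([459, 30, 414]);


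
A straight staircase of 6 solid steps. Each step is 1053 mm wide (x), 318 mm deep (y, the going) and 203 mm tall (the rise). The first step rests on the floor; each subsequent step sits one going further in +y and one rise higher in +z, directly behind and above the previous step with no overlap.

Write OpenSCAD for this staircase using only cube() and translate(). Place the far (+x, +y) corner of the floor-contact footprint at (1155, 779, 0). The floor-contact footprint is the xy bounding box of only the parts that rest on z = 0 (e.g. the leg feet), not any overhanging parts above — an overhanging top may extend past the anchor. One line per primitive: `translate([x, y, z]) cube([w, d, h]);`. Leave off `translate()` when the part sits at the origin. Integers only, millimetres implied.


translate([102, 461, 0]) cube([1053, 318, 203]);
translate([102, 779, 203]) cube([1053, 318, 203]);
translate([102, 1097, 406]) cube([1053, 318, 203]);
translate([102, 1415, 609]) cube([1053, 318, 203]);
translate([102, 1733, 812]) cube([1053, 318, 203]);
translate([102, 2051, 1015]) cube([1053, 318, 203]);


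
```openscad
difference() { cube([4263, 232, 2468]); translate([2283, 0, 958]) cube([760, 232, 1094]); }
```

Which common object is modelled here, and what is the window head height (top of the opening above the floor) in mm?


A wall with a window opening. The window head height is 2052 mm.

A wall with a rectangular opening subtracted — a window. Sill at z = 958, opening 1094 mm tall, so the head is at 958 + 1094 = 2052 mm.


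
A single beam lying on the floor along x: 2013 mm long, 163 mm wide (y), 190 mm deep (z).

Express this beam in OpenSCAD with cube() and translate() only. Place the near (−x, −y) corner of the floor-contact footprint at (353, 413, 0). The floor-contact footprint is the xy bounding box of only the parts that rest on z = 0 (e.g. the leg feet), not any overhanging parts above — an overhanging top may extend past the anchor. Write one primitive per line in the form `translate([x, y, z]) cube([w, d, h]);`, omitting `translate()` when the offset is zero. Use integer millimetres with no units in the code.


translate([353, 413, 0]) cube([2013, 163, 190]);


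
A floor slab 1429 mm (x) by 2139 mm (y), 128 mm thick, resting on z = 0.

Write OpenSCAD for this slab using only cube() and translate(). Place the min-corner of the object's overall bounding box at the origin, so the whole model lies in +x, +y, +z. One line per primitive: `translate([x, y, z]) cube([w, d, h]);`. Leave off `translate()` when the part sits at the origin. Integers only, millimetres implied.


cube([1429, 2139, 128]);


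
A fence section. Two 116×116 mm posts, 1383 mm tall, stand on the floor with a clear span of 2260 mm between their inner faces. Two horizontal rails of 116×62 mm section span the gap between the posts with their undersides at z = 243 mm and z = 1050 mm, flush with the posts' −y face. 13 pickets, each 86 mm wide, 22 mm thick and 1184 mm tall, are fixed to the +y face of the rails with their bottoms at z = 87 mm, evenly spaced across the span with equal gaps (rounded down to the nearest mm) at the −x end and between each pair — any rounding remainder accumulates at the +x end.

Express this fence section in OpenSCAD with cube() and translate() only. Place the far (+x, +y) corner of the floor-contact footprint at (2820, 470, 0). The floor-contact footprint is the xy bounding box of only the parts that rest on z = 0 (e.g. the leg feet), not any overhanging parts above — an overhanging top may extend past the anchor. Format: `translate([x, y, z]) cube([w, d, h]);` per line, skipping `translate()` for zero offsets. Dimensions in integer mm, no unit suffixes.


translate([328, 354, 0]) cube([116, 116, 1383]);
translate([2704, 354, 0]) cube([116, 116, 1383]);
translate([444, 354, 243]) cube([2260, 116, 62]);
translate([444, 354, 1050]) cube([2260, 116, 62]);
translate([525, 470, 87]) cube([86, 22, 1184]);
translate([692, 470, 87]) cube([86, 22, 1184]);
translate([859, 470, 87]) cube([86, 22, 1184]);
translate([1026, 470, 87]) cube([86, 22, 1184]);
translate([1193, 470, 87]) cube([86, 22, 1184]);
translate([1360, 470, 87]) cube([86, 22, 1184]);
translate([1527, 470, 87]) cube([86, 22, 1184]);
translate([1694, 470, 87]) cube([86, 22, 1184]);
translate([1861, 470, 87]) cube([86, 22, 1184]);
translate([2028, 470, 87]) cube([86, 22, 1184]);
translate([2195, 470, 87]) cube([86, 22, 1184]);
translate([2362, 470, 87]) cube([86, 22, 1184]);
translate([2529, 470, 87]) cube([86, 22, 1184]);


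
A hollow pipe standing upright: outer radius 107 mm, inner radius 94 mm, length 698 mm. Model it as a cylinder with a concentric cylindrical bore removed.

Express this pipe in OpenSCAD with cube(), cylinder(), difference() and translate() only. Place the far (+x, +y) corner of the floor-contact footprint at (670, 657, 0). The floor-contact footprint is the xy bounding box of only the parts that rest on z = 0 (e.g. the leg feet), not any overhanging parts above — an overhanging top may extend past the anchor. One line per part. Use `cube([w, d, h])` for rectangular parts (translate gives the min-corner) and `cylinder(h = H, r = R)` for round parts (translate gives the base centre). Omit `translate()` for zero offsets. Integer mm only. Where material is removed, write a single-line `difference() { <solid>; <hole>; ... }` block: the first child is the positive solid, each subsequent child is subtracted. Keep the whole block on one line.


difference() { translate([563, 550, 0]) cylinder(h = 698, r = 107); translate([563, 550, 0]) cylinder(h = 698, r = 94); }


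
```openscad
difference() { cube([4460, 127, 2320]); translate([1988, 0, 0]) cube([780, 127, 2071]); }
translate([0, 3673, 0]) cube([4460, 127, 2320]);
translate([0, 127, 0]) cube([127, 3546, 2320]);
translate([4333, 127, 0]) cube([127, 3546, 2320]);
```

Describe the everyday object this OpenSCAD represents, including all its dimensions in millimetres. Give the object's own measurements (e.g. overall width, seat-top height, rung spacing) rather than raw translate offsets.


A single room: four walls, each 2320 mm tall and 127 mm thick, enclosing an outside footprint 4460×3800 mm (x × y), no floor or roof. The front and back walls (−y and +y sides) run the full x-width; the side walls fit between their inner faces. A door opening 780 mm wide and 2071 mm tall is cut through the front wall from the floor up, its −x edge 1988 mm from the wall's −x end.


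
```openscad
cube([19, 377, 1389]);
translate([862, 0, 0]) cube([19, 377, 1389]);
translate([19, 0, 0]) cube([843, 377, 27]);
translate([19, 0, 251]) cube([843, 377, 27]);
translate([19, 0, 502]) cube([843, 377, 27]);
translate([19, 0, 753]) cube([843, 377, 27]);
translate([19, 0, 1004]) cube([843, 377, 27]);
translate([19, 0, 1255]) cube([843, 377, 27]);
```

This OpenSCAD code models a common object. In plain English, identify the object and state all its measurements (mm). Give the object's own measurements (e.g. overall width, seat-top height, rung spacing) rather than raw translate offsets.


An open bookshelf. Two side panels, each 19 mm thick, 377 mm deep and 1389 mm tall, stand 881 mm apart (outside-to-outside). Between them sit 6 shelves, each 27 mm thick and 377 mm deep, spanning the full gap between the sides. The bottom shelf rests on the floor (its underside at z = 0) and the clear gap between one shelf's top and the next shelf's underside is 224 mm.


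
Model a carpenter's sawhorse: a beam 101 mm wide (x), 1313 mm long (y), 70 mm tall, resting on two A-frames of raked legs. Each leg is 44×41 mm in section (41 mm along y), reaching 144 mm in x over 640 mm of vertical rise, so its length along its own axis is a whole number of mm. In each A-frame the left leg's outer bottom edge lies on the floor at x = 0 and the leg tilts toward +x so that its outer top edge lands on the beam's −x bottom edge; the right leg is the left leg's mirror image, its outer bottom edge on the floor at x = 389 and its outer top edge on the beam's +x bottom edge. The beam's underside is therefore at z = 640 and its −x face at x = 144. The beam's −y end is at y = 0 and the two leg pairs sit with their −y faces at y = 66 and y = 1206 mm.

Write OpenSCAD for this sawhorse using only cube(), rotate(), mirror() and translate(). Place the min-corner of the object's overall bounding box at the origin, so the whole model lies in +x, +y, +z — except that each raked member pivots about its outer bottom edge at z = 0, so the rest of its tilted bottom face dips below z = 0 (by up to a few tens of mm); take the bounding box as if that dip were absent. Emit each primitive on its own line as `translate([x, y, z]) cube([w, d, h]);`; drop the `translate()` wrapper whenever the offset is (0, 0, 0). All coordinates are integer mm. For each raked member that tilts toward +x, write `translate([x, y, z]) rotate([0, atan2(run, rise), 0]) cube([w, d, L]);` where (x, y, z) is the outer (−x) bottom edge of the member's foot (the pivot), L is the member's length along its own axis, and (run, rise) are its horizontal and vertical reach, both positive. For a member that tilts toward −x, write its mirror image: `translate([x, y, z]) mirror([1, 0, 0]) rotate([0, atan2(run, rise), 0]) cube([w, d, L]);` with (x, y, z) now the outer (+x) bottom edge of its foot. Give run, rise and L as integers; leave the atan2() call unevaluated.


// leg length = √(144² + 640²) = 656
// right-leg outer foot x = 2·144 + 101 = 389
// beam min-corner = (144, 0, 640)
translate([144, 0, 640]) cube([101, 1313, 70]);
translate([0, 66, 0]) rotate([0, atan2(144, 640), 0]) cube([44, 41, 656]);
translate([389, 66, 0]) mirror([1, 0, 0]) rotate([0, atan2(144, 640), 0]) cube([44, 41, 656]);
translate([0, 1206, 0]) rotate([0, atan2(144, 640), 0]) cube([44, 41, 656]);
translate([389, 1206, 0]) mirror([1, 0, 0]) rotate([0, atan2(144, 640), 0]) cube([44, 41, 656]);


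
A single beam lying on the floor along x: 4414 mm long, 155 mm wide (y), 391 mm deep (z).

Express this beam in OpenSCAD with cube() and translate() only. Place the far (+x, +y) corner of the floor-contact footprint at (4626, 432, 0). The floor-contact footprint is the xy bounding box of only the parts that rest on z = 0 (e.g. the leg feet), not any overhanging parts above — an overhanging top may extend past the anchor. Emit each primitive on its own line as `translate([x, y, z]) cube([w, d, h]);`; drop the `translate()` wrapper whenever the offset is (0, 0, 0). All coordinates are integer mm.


translate([212, 277, 0]) cube([4414, 155, 391]);


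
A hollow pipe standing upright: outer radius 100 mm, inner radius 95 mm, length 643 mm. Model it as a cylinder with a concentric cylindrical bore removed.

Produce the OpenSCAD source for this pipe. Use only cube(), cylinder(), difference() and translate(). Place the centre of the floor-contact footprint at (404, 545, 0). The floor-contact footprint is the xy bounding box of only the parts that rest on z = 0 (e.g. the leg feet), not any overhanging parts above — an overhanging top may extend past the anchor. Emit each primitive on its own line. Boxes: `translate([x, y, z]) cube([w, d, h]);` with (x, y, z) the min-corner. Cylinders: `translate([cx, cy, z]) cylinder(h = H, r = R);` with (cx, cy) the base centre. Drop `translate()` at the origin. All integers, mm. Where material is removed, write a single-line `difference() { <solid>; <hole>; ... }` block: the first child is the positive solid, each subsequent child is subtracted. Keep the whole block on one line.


difference() { translate([404, 545, 0]) cylinder(h = 643, r = 100); translate([404, 545, 0]) cylinder(h = 643, r = 95); }


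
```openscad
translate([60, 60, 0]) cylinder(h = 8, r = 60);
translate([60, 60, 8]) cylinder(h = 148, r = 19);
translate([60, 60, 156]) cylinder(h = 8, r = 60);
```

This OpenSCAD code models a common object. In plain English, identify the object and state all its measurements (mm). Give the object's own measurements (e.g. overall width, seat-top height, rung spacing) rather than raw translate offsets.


A spool: two coaxial disc flanges of radius 60 mm and thickness 8 mm, joined by a core cylinder of radius 19 mm and height 148 mm. The lower flange rests on z = 0 and the three cylinders share a vertical axis.


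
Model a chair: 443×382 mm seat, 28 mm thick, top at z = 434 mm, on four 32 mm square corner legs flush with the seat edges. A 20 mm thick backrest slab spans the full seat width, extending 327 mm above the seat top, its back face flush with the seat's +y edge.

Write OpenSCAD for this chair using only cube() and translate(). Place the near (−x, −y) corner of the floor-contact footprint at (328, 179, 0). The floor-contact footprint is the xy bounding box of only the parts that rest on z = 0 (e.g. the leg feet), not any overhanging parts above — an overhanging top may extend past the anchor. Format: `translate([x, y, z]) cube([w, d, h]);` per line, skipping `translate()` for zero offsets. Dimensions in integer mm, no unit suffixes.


translate([328, 179, 406]) cube([443, 382, 28]);
translate([328, 179, 0]) cube([32, 32, 406]);
translate([739, 179, 0]) cube([32, 32, 406]);
translate([328, 529, 0]) cube([32, 32, 406]);
translate([739, 529, 0]) cube([32, 32, 406]);
translate([328, 541, 434]) cube([443, 20, 327]);


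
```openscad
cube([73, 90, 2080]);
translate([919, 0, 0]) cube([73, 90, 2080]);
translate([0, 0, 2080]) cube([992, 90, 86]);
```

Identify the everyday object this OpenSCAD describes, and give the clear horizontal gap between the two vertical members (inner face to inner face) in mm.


A door frame. The clear opening width is 846 mm.

Two 2080 mm tall posts with a header on top — a door frame. The left jamb is 73 mm wide at x = 0; the right jamb starts at x = 919. The clear opening is 919 − 73 = 846 mm.


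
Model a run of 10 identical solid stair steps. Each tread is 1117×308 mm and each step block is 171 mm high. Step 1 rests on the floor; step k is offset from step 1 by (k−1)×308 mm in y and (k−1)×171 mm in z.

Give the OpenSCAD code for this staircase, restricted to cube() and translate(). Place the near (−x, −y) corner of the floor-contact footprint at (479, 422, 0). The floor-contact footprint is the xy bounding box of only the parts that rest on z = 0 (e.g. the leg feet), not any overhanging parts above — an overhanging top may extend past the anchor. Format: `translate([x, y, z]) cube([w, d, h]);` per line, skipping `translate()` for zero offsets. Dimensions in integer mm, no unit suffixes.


translate([479, 422, 0]) cube([1117, 308, 171]);
translate([479, 730, 171]) cube([1117, 308, 171]);
translate([479, 1038, 342]) cube([1117, 308, 171]);
translate([479, 1346, 513]) cube([1117, 308, 171]);
translate([479, 1654, 684]) cube([1117, 308, 171]);
translate([479, 1962, 855]) cube([1117, 308, 171]);
translate([479, 2270, 1026]) cube([1117, 308, 171]);
translate([479, 2578, 1197]) cube([1117, 308, 171]);
translate([479, 2886, 1368]) cube([1117, 308, 171]);
translate([479, 3194, 1539]) cube([1117, 308, 171]);
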